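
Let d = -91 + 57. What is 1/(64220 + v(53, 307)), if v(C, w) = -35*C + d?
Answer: 1/62331 ≈ 1.6043e-5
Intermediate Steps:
d = -34
v(C, w) = -34 - 35*C (v(C, w) = -35*C - 34 = -34 - 35*C)
1/(64220 + v(53, 307)) = 1/(64220 + (-34 - 35*53)) = 1/(64220 + (-34 - 1855)) = 1/(64220 - 1889) = 1/62331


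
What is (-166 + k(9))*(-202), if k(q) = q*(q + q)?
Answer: 808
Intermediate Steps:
k(q) = 2*q² (k(q) = q*(2*q) = 2*q²)
(-166 + k(9))*(-202) = (-166 + 2*9²)*(-202) = (-166 + 2*81)*(-202) = (-166 + 162)*(-202) = -4*(-202) = 808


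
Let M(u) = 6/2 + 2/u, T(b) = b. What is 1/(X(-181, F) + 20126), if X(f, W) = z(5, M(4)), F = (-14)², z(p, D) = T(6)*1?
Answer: 1/20132 ≈ 4.9672e-5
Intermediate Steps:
M(u) = 3 + 2/u (M(u) = 6*(½) + 2/u = 3 + 2/u)
z(p, D) = 6 (z(p, D) = 6*1 = 6)
F = 196
X(f, W) = 6
1/(X(-181, F) + 20126) = 1/(6 + 20126) = 1/20132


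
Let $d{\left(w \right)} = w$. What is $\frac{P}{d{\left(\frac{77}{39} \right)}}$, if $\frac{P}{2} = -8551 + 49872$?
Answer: $\frac{460434}{11} \approx 41858.0$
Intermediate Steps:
$P = 82642$ ($P = 2 \left(-8551 + 49872\right) = 2 \cdot 41321 = 82642$)
$\frac{P}{d{\left(\frac{77}{39} \right)}} = \frac{82642}{77 \cdot \frac{1}{39}} = \frac{82642}{\frac{77}{39}} = 82642 \cdot \frac{39}{77} = \frac{460434}{11}$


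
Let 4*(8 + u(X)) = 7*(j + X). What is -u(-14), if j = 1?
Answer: 123/4 ≈ 30.750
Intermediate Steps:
u(X) = -25/4 + 7*X/4 (u(X) = -8 + (7*(1 + X))/4 = -8 + (7 + 7*X)/4 = -8 + (7/4 + 7*X/4) = -25/4 + 7*X/4)
-u(-14) = -(-25/4 + (7/4)*(-14)) = -(-25/4 - 49/2) = -1*(-123/4) = 123/4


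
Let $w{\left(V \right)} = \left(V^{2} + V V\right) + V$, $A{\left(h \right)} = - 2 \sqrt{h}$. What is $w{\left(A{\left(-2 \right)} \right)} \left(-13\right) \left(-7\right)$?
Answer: $-1456 - 182 i \sqrt{2} \approx -1456.0 - 257.39 i$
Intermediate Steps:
$w{\left(V \right)} = V + 2 V^{2}$ ($w{\left(V \right)} = \left(V^{2} + V^{2}\right) + V = 2 V^{2} + V = V + 2 V^{2}$)
$w{\left(A{\left(-2 \right)} \right)} \left(-13\right) \left(-7\right) = - 2 \sqrt{-2} \left(1 + 2 \left(- 2 \sqrt{-2}\right)\right) \left(-13\right) \left(-7\right) = - 2 i \sqrt{2} \left(1 + 2 \left(- 2 i \sqrt{2}\right)\right) \left(-13\right) \left(-7\right) = - 2 i \sqrt{2} \left(1 - 4 i \sqrt{2}\right) \left(-13\right) \left(-7\right) = 26 i \sqrt{2} \left(1 - 4 i \sqrt{2}\right) \left(-7\right) = - 182 i \sqrt{2} \left(1 - 4 i \sqrt{2}\right)$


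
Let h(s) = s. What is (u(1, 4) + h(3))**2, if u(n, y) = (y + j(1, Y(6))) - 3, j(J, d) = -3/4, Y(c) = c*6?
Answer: 169/16 ≈ 10.563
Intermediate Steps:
Y(c) = 6*c
j(J, d) = -3/4 (j(J, d) = -3*1/4 = -3/4)
u(n, y) = -15/4 + y (u(n, y) = (y - 3/4) - 3 = (-3/4 + y) - 3 = -15/4 + y)
(u(1, 4) + h(3))**2 = ((-15/4 + 4) + 3)**2 = (1/4 + 3)**2 = (13/4)**2 = 169/16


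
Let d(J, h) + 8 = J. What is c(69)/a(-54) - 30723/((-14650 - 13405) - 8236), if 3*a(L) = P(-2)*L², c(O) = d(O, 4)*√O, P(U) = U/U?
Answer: 10241/12097 + 61*√69/972 ≈ 1.3679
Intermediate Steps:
d(J, h) = -8 + J
P(U) = 1
c(O) = √O*(-8 + O) (c(O) = (-8 + O)*√O = √O*(-8 + O))
a(L) = L²/3 (a(L) = (1*L²)/3 = L²/3)
c(69)/a(-54) - 30723/((-14650 - 13405) - 8236) = (√69*(-8 + 69))/(((⅓)*(-54)²)) - 30723/((-14650 - 13405) - 8236) = (√69*61)/(((⅓)*2916)) - 30723/(-28055 - 8236) = (61*√69)/972 - 30723/(-36291) = (61*√69)*(1/972) - 30723*(-1/36291) = 61*√69/972 + 10241/12097 = 10241/12097 + 61*√69/972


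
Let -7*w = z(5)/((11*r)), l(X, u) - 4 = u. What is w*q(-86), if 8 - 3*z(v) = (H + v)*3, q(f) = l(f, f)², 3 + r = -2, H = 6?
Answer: -33620/231 ≈ -145.54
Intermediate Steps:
r = -5 (r = -3 - 2 = -5)
l(X, u) = 4 + u
q(f) = (4 + f)²
z(v) = -10/3 - v (z(v) = 8/3 - (6 + v)*3/3 = 8/3 - (18 + 3*v)/3 = 8/3 + (-6 - v) = -10/3 - v)
w = -5/231 (w = -(-10/3 - 1*5)/(7*(11*(-5))) = -(-10/3 - 5)/(7*(-55)) = -(-25)*(-1)/(21*55) = -⅐*5/33 = -5/231 ≈ -0.021645)
w*q(-86) = -5*(4 - 86)²/231 = -5/231*(-82)² = -5/231*6724 = -33620/231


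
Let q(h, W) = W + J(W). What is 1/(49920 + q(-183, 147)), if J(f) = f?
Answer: 1/50214 ≈ 1.9915e-5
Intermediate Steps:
q(h, W) = 2*W (q(h, W) = W + W = 2*W)
1/(49920 + q(-183, 147)) = 1/(49920 + 2*147) = 1/(49920 + 294) = 1/50214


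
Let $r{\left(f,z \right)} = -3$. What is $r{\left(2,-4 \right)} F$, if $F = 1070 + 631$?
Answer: $-5103$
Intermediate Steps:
$F = 1701$
$r{\left(2,-4 \right)} F = \left(-3\right) 1701 = -5103$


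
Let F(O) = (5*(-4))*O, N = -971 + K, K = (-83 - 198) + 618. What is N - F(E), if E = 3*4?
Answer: -394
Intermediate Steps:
K = 337 (K = -281 + 618 = 337)
N = -634 (N = -971 + 337 = -634)
E = 12
F(O) = -20*O
N - F(E) = -634 - (-20)*12 = -634 - 1*(-240) = -634 + 240 = -394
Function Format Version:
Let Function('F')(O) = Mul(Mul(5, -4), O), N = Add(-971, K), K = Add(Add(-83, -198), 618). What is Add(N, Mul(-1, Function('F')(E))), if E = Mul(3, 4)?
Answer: -394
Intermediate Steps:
K = 337 (K = Add(-281, 618) = 337)
N = -634 (N = Add(-971, 337) = -634)
E = 12
Function('F')(O) = Mul(-20, O)
Add(N, Mul(-1, Function('F')(E))) = Add(-634, Mul(-1, Mul(-20, 12))) = Add(-634, Mul(-1, -240)) = Add(-634, 240) = -394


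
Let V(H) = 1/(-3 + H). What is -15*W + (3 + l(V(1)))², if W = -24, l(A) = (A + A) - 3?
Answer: 361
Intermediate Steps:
l(A) = -3 + 2*A (l(A) = 2*A - 3 = -3 + 2*A)
-15*W + (3 + l(V(1)))² = -15*(-24) + (3 + (-3 + 2/(-3 + 1)))² = 360 + (3 + (-3 + 2/(-2)))² = 360 + (3 + (-3 + 2*(-½)))² = 360 + (3 + (-3 - 1))² = 360 + (3 - 4)² = 360 + (-1)² = 360 + 1 = 361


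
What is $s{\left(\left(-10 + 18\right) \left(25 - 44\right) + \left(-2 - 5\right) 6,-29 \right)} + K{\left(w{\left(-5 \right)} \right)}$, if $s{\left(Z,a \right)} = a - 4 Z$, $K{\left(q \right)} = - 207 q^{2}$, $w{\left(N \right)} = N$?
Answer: $-4428$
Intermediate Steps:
$s{\left(\left(-10 + 18\right) \left(25 - 44\right) + \left(-2 - 5\right) 6,-29 \right)} + K{\left(w{\left(-5 \right)} \right)} = \left(-29 - 4 \left(\left(-10 + 18\right) \left(25 - 44\right) + \left(-2 - 5\right) 6\right)\right) - 207 \left(-5\right)^{2} = \left(-29 - 4 \left(8 \left(-19\right) - 42\right)\right) - 5175 = \left(-29 - 4 \left(-152 - 42\right)\right) - 5175 = \left(-29 - -776\right) - 5175 = \left(-29 + 776\right) - 5175 = 747 - 5175 = -4428$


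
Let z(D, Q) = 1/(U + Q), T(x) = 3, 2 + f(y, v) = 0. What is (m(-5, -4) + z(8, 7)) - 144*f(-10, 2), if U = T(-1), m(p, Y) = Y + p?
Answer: 2791/10 ≈ 279.10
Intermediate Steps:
f(y, v) = -2 (f(y, v) = -2 + 0 = -2)
U = 3
z(D, Q) = 1/(3 + Q)
(m(-5, -4) + z(8, 7)) - 144*f(-10, 2) = ((-4 - 5) + 1/(3 + 7)) - 144*(-2) = (-9 + 1/10) + 288 = (-9 + ⅒) + 288 = -89/10 + 288 = 2791/10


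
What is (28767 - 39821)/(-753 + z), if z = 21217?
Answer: -5527/10232 ≈ -0.54017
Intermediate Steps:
(28767 - 39821)/(-753 + z) = (28767 - 39821)/(-753 + 21217) = -11054/20464 = -11054*1/20464 = -5527/10232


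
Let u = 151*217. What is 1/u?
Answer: 1/32767 ≈ 3.0519e-5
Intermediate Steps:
u = 32767
1/u = 1/32767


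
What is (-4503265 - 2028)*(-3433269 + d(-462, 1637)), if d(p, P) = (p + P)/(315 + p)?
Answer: 2273784064263374/147 ≈ 1.5468e+13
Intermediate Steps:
d(p, P) = (P + p)/(315 + p)
(-4503265 - 2028)*(-3433269 + d(-462, 1637)) = (-4503265 - 2028)*(-3433269 + (1637 - 462)/(315 - 462)) = -4505293*(-3433269 + 1175/(-147)) = -4505293*(-3433269 - 1/147*1175) = -4505293*(-3433269 - 1175/147) = -4505293*(-504691718/147) = 2273784064263374/147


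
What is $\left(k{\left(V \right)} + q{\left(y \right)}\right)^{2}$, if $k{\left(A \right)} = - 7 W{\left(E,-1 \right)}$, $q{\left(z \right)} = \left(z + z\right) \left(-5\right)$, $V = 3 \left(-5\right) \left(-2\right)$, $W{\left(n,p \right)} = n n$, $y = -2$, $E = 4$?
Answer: $8464$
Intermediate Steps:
$W{\left(n,p \right)} = n^{2}$
$V = 30$ ($V = \left(-15\right) \left(-2\right) = 30$)
$q{\left(z \right)} = - 10 z$ ($q{\left(z \right)} = 2 z \left(-5\right) = - 10 z$)
$k{\left(A \right)} = -112$ ($k{\left(A \right)} = - 7 \cdot 4^{2} = \left(-7\right) 16 = -112$)
$\left(k{\left(V \right)} + q{\left(y \right)}\right)^{2} = \left(-112 - -20\right)^{2} = \left(-112 + 20\right)^{2} = \left(-92\right)^{2} = 8464$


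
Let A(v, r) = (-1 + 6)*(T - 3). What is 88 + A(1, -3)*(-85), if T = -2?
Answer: 2213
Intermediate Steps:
A(v, r) = -25 (A(v, r) = (-1 + 6)*(-2 - 3) = 5*(-5) = -25)
88 + A(1, -3)*(-85) = 88 - 25*(-85) = 88 + 2125 = 2213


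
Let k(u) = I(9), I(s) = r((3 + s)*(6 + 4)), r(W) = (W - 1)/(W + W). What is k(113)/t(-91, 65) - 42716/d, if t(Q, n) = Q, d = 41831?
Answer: -2270933/2212080 ≈ -1.0266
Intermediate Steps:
r(W) = (-1 + W)/(2*W) (r(W) = (-1 + W)/((2*W)) = (-1 + W)*(1/(2*W)) = (-1 + W)/(2*W))
I(s) = (29 + 10*s)/(2*(30 + 10*s)) (I(s) = (-1 + (3 + s)*(6 + 4))/(2*(((3 + s)*(6 + 4)))) = (-1 + (3 + s)*10)/(2*(((3 + s)*10))) = (-1 + (30 + 10*s))/(2*(30 + 10*s)) = (29 + 10*s)/(2*(30 + 10*s)))
k(u) = 119/240 (k(u) = (29 + 10*9)/(20*(3 + 9)) = (1/20)*(29 + 90)/12 = (1/20)*(1/12)*119 = 119/240)
k(113)/t(-91, 65) - 42716/d = (119/240)/(-91) - 42716/41831 = (119/240)*(-1/91) - 42716*1/41831 = -17/3120 - 724/709 = -2270933/2212080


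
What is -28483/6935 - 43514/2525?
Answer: -74737833/3502175 ≈ -21.340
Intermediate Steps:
-28483/6935 - 43514/2525 = -74737833/3502175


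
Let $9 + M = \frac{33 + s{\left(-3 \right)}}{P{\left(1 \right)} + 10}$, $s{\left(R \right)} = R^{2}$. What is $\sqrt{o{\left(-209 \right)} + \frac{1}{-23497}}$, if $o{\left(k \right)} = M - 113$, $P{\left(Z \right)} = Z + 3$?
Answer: $\frac{4 i \sqrt{4106312223}}{23497} \approx 10.909 i$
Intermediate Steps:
$P{\left(Z \right)} = 3 + Z$
$M = -6$ ($M = -9 + \frac{33 + \left(-3\right)^{2}}{\left(3 + 1\right) + 10} = -9 + \frac{33 + 9}{4 + 10} = -9 + \frac{42}{14} = -9 + 42 \cdot \frac{1}{14} = -9 + 3 = -6$)
$o{\left(k \right)} = -119$ ($o{\left(k \right)} = -6 - 113 = -119$)
$\sqrt{o{\left(-209 \right)} + \frac{1}{-23497}} = \sqrt{-119 + \frac{1}{-23497}} = \sqrt{-119 - \frac{1}{23497}} = \sqrt{- \frac{2796144}{23497}} = \frac{4 i \sqrt{4106312223}}{23497}$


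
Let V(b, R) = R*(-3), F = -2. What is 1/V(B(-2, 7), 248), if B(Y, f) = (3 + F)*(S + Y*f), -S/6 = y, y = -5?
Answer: -1/744 ≈ -0.0013441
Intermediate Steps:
S = 30 (S = -6*(-5) = 30)
B(Y, f) = 30 + Y*f (B(Y, f) = (3 - 2)*(30 + Y*f) = 1*(30 + Y*f) = 30 + Y*f)
V(b, R) = -3*R
1/V(B(-2, 7), 248) = 1/(-3*248) = 1/(-744) = -1/744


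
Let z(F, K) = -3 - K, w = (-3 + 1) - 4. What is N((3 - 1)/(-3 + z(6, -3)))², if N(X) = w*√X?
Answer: -24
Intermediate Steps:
w = -6 (w = -2 - 4 = -6)
N(X) = -6*√X
N((3 - 1)/(-3 + z(6, -3)))² = (-6*√(3 - 1)*(I*√3/3))² = (-6*√2*(I*√3/3))² = (-6*I*√6/3)² = (-2*I*√6)² = -24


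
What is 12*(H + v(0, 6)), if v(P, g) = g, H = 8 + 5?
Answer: 228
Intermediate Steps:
H = 13
12*(H + v(0, 6)) = 12*(13 + 6) = 12*19 = 228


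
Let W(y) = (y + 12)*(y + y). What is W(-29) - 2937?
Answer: -1951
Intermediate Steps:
W(y) = 2*y*(12 + y) (W(y) = (12 + y)*(2*y) = 2*y*(12 + y))
W(-29) - 2937 = 2*(-29)*(12 - 29) - 2937 = 2*(-29)*(-17) - 2937 = 986 - 2937 = -1951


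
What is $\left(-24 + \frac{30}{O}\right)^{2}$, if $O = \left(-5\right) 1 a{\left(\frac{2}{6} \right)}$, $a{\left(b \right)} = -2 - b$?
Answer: $\frac{22500}{49} \approx 459.18$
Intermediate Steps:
$O = \frac{35}{3}$ ($O = \left(-5\right) 1 \left(-2 - \frac{2}{6}\right) = - 5 \left(-2 - 2 \cdot \frac{1}{6}\right) = - 5 \left(-2 - \frac{1}{3}\right) = \left(-5\right) \left(- \frac{7}{3}\right) = \frac{35}{3} \approx 11.667$)
$\left(-24 + \frac{30}{O}\right)^{2} = \left(-24 + \frac{30}{\frac{35}{3}}\right)^{2} = \left(-24 + 30 \cdot \frac{3}{35}\right)^{2} = \left(-24 + \frac{18}{7}\right)^{2} = \left(- \frac{150}{7}\right)^{2} = \frac{22500}{49}$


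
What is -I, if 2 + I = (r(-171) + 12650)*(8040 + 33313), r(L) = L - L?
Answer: -523115448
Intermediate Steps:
r(L) = 0
I = 523115448 (I = -2 + (0 + 12650)*(8040 + 33313) = -2 + 12650*41353 = -2 + 523115450 = 523115448)
-I = -1*523115448 = -523115448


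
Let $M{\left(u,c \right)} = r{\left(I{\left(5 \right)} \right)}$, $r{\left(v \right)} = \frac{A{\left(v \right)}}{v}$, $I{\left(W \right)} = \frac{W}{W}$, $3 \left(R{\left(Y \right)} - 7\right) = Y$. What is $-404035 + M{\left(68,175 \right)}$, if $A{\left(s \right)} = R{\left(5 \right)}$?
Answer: $- \frac{1212079}{3} \approx -4.0403 \cdot 10^{5}$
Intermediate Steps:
$R{\left(Y \right)} = 7 + \frac{Y}{3}$
$A{\left(s \right)} = \frac{26}{3}$ ($A{\left(s \right)} = 7 + \frac{1}{3} \cdot 5 = 7 + \frac{5}{3} = \frac{26}{3}$)
$I{\left(W \right)} = 1$
$r{\left(v \right)} = \frac{26}{3 v}$
$M{\left(u,c \right)} = \frac{26}{3}$ ($M{\left(u,c \right)} = \frac{26}{3 \cdot 1} = \frac{26}{3} \cdot 1 = \frac{26}{3}$)
$-404035 + M{\left(68,175 \right)} = -404035 + \frac{26}{3} = - \frac{1212079}{3}$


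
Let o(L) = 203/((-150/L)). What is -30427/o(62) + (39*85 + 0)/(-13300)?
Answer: 123796209/341620 ≈ 362.38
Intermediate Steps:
o(L) = -203*L/150 (o(L) = 203*(-L/150) = -203*L/150)
-30427/o(62) + (39*85 + 0)/(-13300) = -30427/((-203/150*62)) + (39*85 + 0)/(-13300) = -30427/(-6293/75) + (3315 + 0)*(-1/13300) = -30427*(-75/6293) + 3315*(-1/13300) = 2282025/6293 - 663/2660 = 123796209/341620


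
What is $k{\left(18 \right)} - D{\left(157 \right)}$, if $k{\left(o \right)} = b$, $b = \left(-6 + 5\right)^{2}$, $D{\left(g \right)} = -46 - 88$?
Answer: $135$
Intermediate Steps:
$D{\left(g \right)} = -134$ ($D{\left(g \right)} = -46 - 88 = -134$)
$b = 1$ ($b = \left(-1\right)^{2} = 1$)
$k{\left(o \right)} = 1$
$k{\left(18 \right)} - D{\left(157 \right)} = 1 - -134 = 1 + 134 = 135$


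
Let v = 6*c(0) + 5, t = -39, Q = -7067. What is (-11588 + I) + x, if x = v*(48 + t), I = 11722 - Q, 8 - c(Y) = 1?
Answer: 7624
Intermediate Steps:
c(Y) = 7 (c(Y) = 8 - 1*1 = 8 - 1 = 7)
I = 18789 (I = 11722 - 1*(-7067) = 11722 + 7067 = 18789)
v = 47 (v = 6*7 + 5 = 42 + 5 = 47)
x = 423 (x = 47*(48 - 39) = 47*9 = 423)
(-11588 + I) + x = (-11588 + 18789) + 423 = 7201 + 423 = 7624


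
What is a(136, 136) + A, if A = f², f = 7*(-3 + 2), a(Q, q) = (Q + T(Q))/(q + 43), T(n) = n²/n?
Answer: 9043/179 ≈ 50.520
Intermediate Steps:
T(n) = n
a(Q, q) = 2*Q/(43 + q) (a(Q, q) = (Q + Q)/(q + 43) = (2*Q)/(43 + q) = 2*Q/(43 + q))
f = -7 (f = 7*(-1) = -7)
A = 49 (A = (-7)² = 49)
a(136, 136) + A = 2*136/(43 + 136) + 49 = 2*136/179 + 49 = 2*136*(1/179) + 49 = 272/179 + 49 = 9043/179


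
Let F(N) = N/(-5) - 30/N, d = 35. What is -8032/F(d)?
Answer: 56224/55 ≈ 1022.3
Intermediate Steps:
F(N) = -30/N - N/5 (F(N) = N*(-⅕) - 30/N = -N/5 - 30/N = -30/N - N/5)
-8032/F(d) = -8032/(-30/35 - ⅕*35) = -8032/(-30*1/35 - 7) = -8032/(-6/7 - 7) = -8032/(-55/7) = -8032*(-7/55) = 56224/55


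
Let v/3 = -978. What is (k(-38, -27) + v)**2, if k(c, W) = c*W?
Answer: 3640464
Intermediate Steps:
v = -2934 (v = 3*(-978) = -2934)
k(c, W) = W*c
(k(-38, -27) + v)**2 = (-27*(-38) - 2934)**2 = (1026 - 2934)**2 = (-1908)**2 = 3640464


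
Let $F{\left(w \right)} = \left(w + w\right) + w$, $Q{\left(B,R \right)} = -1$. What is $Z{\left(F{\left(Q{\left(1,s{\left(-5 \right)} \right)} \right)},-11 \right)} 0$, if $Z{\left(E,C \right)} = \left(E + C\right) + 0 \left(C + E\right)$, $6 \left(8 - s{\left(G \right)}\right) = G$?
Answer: $0$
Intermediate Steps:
$s{\left(G \right)} = 8 - \frac{G}{6}$
$F{\left(w \right)} = 3 w$ ($F{\left(w \right)} = 2 w + w = 3 w$)
$Z{\left(E,C \right)} = C + E$ ($Z{\left(E,C \right)} = \left(C + E\right) + 0 = C + E$)
$Z{\left(F{\left(Q{\left(1,s{\left(-5 \right)} \right)} \right)},-11 \right)} 0 = \left(-11 + 3 \left(-1\right)\right) 0 = \left(-11 - 3\right) 0 = \left(-14\right) 0 = 0$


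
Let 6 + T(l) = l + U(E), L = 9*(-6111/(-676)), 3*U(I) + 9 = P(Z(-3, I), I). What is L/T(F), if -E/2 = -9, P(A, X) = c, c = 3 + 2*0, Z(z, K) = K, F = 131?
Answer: 18333/27716 ≈ 0.66146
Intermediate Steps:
c = 3 (c = 3 + 0 = 3)
P(A, X) = 3
E = 18 (E = -2*(-9) = 18)
U(I) = -2 (U(I) = -3 + (1/3)*3 = -3 + 1 = -2)
L = 54999/676 (L = 9*(-6111*(-1/676)) = 9*(6111/676) = 54999/676 ≈ 81.359)
T(l) = -8 + l (T(l) = -6 + (l - 2) = -6 + (-2 + l) = -8 + l)
L/T(F) = 54999/(676*(-8 + 131)) = (54999/676)/123 = (54999/676)*(1/123) = 18333/27716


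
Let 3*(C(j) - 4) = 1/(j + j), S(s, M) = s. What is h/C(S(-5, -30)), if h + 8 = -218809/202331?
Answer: -55123710/24077389 ≈ -2.2894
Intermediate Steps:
h = -1837457/202331 (h = -8 - 218809/202331 = -1837457/202331 ≈ -9.0814)
C(j) = 4 + 1/(6*j) (C(j) = 4 + 1/(3*(j + j)) = 4 + 1/(3*((2*j))) = 4 + (1/(2*j))/3 = 4 + 1/(6*j))
h/C(S(-5, -30)) = -1837457/(202331*(4 + (1/6)/(-5))) = -1837457/(202331*(4 + (1/6)*(-1/5))) = -1837457/(202331*(4 - 1/30)) = -1837457/(202331*119/30) = -1837457/202331*30/119 = -55123710/24077389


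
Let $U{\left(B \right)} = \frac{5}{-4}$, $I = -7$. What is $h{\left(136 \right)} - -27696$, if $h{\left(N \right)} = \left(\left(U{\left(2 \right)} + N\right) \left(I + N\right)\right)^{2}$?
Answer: $\frac{4835003097}{16} \approx 3.0219 \cdot 10^{8}$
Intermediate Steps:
$U{\left(B \right)} = - \frac{5}{4}$ ($U{\left(B \right)} = 5 \left(- \frac{1}{4}\right) = - \frac{5}{4}$)
$h{\left(N \right)} = \left(-7 + N\right)^{2} \left(- \frac{5}{4} + N\right)^{2}$ ($h{\left(N \right)} = \left(\left(- \frac{5}{4} + N\right) \left(-7 + N\right)\right)^{2} = \left(\left(-7 + N\right) \left(- \frac{5}{4} + N\right)\right)^{2} = \left(-7 + N\right)^{2} \left(- \frac{5}{4} + N\right)^{2}$)
$h{\left(136 \right)} - -27696 = \frac{\left(-7 + 136\right)^{2} \left(-5 + 4 \cdot 136\right)^{2}}{16} - -27696 = \frac{129^{2} \left(-5 + 544\right)^{2}}{16} + 27696 = \frac{1}{16} \cdot 16641 \cdot 539^{2} + 27696 = \frac{1}{16} \cdot 16641 \cdot 290521 + 27696 = \frac{4834559961}{16} + 27696 = \frac{4835003097}{16}$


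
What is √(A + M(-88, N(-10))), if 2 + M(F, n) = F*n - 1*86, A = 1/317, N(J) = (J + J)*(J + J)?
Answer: I*√3546055515/317 ≈ 187.85*I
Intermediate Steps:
N(J) = 4*J² (N(J) = (2*J)*(2*J) = 4*J²)
A = 1/317 ≈ 0.0031546
M(F, n) = -88 + F*n (M(F, n) = -2 + (F*n - 1*86) = -2 + (F*n - 86) = -2 + (-86 + F*n) = -88 + F*n)
√(A + M(-88, N(-10))) = √(1/317 + (-88 - 352*(-10)²)) = √(1/317 + (-88 - 352*100)) = √(1/317 + (-88 - 88*400)) = √(1/317 + (-88 - 35200)) = √(1/317 - 35288) = √(-11186295/317) = I*√3546055515/317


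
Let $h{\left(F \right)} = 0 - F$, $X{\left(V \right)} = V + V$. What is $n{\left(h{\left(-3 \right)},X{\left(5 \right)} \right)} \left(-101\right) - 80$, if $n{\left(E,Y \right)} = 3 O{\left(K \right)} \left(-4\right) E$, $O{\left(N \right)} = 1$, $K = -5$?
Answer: $3556$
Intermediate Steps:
$X{\left(V \right)} = 2 V$
$h{\left(F \right)} = - F$
$n{\left(E,Y \right)} = - 12 E$ ($n{\left(E,Y \right)} = 3 \cdot 1 \left(-4\right) E = 3 \left(-4\right) E = - 12 E$)
$n{\left(h{\left(-3 \right)},X{\left(5 \right)} \right)} \left(-101\right) - 80 = - 12 \left(\left(-1\right) \left(-3\right)\right) \left(-101\right) - 80 = \left(-12\right) 3 \left(-101\right) - 80 = \left(-36\right) \left(-101\right) - 80 = 3636 - 80 = 3556$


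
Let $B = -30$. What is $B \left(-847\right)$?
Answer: $25410$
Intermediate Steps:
$B \left(-847\right) = \left(-30\right) \left(-847\right) = 25410$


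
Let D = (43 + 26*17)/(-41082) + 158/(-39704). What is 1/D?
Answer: -407779932/6436849 ≈ -63.351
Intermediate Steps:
D = -6436849/407779932 (D = (43 + 442)*(-1/41082) + 158*(-1/39704) = 485*(-1/41082) - 79/19852 = -485/41082 - 79/19852 = -6436849/407779932 ≈ -0.015785)
1/D = 1/(-6436849/407779932) = -407779932/6436849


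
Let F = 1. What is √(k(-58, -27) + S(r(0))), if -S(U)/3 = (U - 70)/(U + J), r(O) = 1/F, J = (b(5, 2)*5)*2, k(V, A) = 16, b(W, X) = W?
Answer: √5797/17 ≈ 4.4787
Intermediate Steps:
J = 50 (J = (5*5)*2 = 25*2 = 50)
r(O) = 1 (r(O) = 1/1 = 1*1 = 1)
S(U) = -3*(-70 + U)/(50 + U) (S(U) = -3*(U - 70)/(U + 50) = -3*(-70 + U)/(50 + U))
√(k(-58, -27) + S(r(0))) = √(16 + 3*(70 - 1*1)/(50 + 1)) = √(16 + 3*(70 - 1)/51) = √(16 + 3*(1/51)*69) = √(16 + 69/17) = √(341/17) = √5797/17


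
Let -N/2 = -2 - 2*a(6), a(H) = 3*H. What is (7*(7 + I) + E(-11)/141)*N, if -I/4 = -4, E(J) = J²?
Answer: 1734472/141 ≈ 12301.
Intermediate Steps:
I = 16 (I = -4*(-4) = 16)
N = 76 (N = -2*(-2 - 6*6) = -2*(-2 - 2*18) = -2*(-2 - 36) = -2*(-38) = 76)
(7*(7 + I) + E(-11)/141)*N = (7*(7 + 16) + (-11)²/141)*76 = (7*23 + 121*(1/141))*76 = (161 + 121/141)*76 = (22822/141)*76 = 1734472/141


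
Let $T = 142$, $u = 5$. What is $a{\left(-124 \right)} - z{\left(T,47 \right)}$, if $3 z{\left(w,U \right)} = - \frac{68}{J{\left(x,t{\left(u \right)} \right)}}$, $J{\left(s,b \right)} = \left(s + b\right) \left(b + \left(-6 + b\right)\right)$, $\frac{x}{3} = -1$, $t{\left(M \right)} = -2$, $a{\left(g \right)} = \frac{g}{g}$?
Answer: $\frac{109}{75} \approx 1.4533$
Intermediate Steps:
$a{\left(g \right)} = 1$
$x = -3$ ($x = 3 \left(-1\right) = -3$)
$J{\left(s,b \right)} = \left(-6 + 2 b\right) \left(b + s\right)$ ($J{\left(s,b \right)} = \left(b + s\right) \left(-6 + 2 b\right) = \left(-6 + 2 b\right) \left(b + s\right)$)
$z{\left(w,U \right)} = - \frac{34}{75}$ ($z{\left(w,U \right)} = \frac{\left(-68\right) \frac{1}{\left(-6\right) \left(-2\right) - -18 + 2 \left(-2\right)^{2} + 2 \left(-2\right) \left(-3\right)}}{3} = \frac{\left(-68\right) \frac{1}{12 + 18 + 2 \cdot 4 + 12}}{3} = \frac{\left(-68\right) \frac{1}{12 + 18 + 8 + 12}}{3} = \frac{\left(-68\right) \frac{1}{50}}{3} = \frac{1}{3} \left(- \frac{34}{25}\right) = - \frac{34}{75}$)
$a{\left(-124 \right)} - z{\left(T,47 \right)} = 1 - - \frac{34}{75} = 1 + \frac{34}{75} = \frac{109}{75}$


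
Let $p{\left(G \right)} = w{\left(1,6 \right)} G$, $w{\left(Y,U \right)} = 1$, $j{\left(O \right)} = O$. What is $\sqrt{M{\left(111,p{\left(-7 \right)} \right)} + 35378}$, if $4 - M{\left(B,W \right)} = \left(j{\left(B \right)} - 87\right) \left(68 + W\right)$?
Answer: $\sqrt{33918} \approx 184.17$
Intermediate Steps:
$p{\left(G \right)} = G$ ($p{\left(G \right)} = 1 G = G$)
$M{\left(B,W \right)} = 4 - \left(-87 + B\right) \left(68 + W\right)$ ($M{\left(B,W \right)} = 4 - \left(B - 87\right) \left(68 + W\right) = 4 - \left(-87 + B\right) \left(68 + W\right)$)
$\sqrt{M{\left(111,p{\left(-7 \right)} \right)} + 35378} = \sqrt{\left(5920 - 7548 + 87 \left(-7\right) - 111 \left(-7\right)\right) + 35378} = \sqrt{\left(5920 - 7548 - 609 + 777\right) + 35378} = \sqrt{-1460 + 35378} = \sqrt{33918}$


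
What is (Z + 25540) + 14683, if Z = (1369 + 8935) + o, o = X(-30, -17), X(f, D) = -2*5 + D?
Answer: 50500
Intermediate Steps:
X(f, D) = -10 + D
o = -27 (o = -10 - 17 = -27)
Z = 10277 (Z = (1369 + 8935) - 27 = 10304 - 27 = 10277)
(Z + 25540) + 14683 = (10277 + 25540) + 14683 = 35817 + 14683 = 50500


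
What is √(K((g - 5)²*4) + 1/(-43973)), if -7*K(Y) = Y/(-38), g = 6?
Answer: 3*√57062926613/5848409 ≈ 0.12254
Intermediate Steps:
K(Y) = Y/266 (K(Y) = -Y/(7*(-38)) = -Y*(-1)/(7*38) = -(-1)*Y/266 = Y/266)
√(K((g - 5)²*4) + 1/(-43973)) = √(((6 - 5)²*4)/266 + 1/(-43973)) = √((1²*4)/266 - 1/43973) = √((1*4)/266 - 1/43973) = √((1/266)*4 - 1/43973) = √(2/133 - 1/43973) = √(87813/5848409) = 3*√57062926613/5848409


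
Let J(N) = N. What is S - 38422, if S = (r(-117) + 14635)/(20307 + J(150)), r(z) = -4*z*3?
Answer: -785982815/20457 ≈ -38421.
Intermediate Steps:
r(z) = -12*z
S = 16039/20457 (S = (-12*(-117) + 14635)/(20307 + 150) = (1404 + 14635)/20457 = 16039*(1/20457) = 16039/20457 ≈ 0.78403)
S - 38422 = 16039/20457 - 38422 = -785982815/20457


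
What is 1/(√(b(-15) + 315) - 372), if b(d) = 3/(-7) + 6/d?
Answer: -3255/1208111 - √96215/2416222 ≈ -0.0028227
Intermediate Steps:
b(d) = -3/7 + 6/d (b(d) = 3*(-⅐) + 6/d = -3/7 + 6/d)
1/(√(b(-15) + 315) - 372) = 1/(√((-3/7 + 6/(-15)) + 315) - 372) = 1/(√((-3/7 + 6*(-1/15)) + 315) - 372) = 1/(√((-3/7 - ⅖) + 315) - 372) = 1/(√(-29/35 + 315) - 372) = 1/(√(10996/35) - 372) = 1/(2*√96215/35 - 372) = 1/(-372 + 2*√96215/35)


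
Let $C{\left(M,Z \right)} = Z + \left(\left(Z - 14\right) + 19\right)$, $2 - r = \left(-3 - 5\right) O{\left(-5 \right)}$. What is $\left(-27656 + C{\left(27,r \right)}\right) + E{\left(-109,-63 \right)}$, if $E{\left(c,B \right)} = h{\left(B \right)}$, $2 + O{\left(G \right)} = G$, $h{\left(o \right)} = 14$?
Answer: $-27745$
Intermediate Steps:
$O{\left(G \right)} = -2 + G$
$E{\left(c,B \right)} = 14$
$r = -54$ ($r = 2 - \left(-3 - 5\right) \left(-2 - 5\right) = 2 - \left(-8\right) \left(-7\right) = 2 - 56 = -54$)
$C{\left(M,Z \right)} = 5 + 2 Z$ ($C{\left(M,Z \right)} = Z + \left(\left(-14 + Z\right) + 19\right) = Z + \left(5 + Z\right) = 5 + 2 Z$)
$\left(-27656 + C{\left(27,r \right)}\right) + E{\left(-109,-63 \right)} = \left(-27656 + \left(5 + 2 \left(-54\right)\right)\right) + 14 = \left(-27656 + \left(5 - 108\right)\right) + 14 = \left(-27656 - 103\right) + 14 = -27759 + 14 = -27745$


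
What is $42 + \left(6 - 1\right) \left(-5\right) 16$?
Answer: $-358$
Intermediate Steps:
$42 + \left(6 - 1\right) \left(-5\right) 16 = 42 + 5 \left(-5\right) 16 = 42 - 400 = -358$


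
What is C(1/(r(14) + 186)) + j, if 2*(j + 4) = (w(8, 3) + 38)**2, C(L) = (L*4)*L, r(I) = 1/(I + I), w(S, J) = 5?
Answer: 49953112993/54267362 ≈ 920.50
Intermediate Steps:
r(I) = 1/(2*I)
C(L) = 4*L**2 (C(L) = (4*L)*L = 4*L**2)
j = 1841/2 (j = -4 + (5 + 38)**2/2 = -4 + (1/2)*43**2 = -4 + (1/2)*1849 = -4 + 1849/2 = 1841/2 ≈ 920.50)
C(1/(r(14) + 186)) + j = 4*(1/((1/2)/14 + 186))**2 + 1841/2 = 4*(1/((1/2)*(1/14) + 186))**2 + 1841/2 = 4*(1/(1/28 + 186))**2 + 1841/2 = 4*(1/(5209/28))**2 + 1841/2 = 4*(28/5209)**2 + 1841/2 = 4*(784/27133681) + 1841/2 = 3136/27133681 + 1841/2 = 49953112993/54267362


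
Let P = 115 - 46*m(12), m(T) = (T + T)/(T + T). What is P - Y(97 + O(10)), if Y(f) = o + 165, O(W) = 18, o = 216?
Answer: -312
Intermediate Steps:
m(T) = 1 (m(T) = (2*T)/((2*T)) = (2*T)*(1/(2*T)) = 1)
P = 69 (P = 115 - 46*1 = 115 - 46 = 69)
Y(f) = 381 (Y(f) = 216 + 165 = 381)
P - Y(97 + O(10)) = 69 - 1*381 = 69 - 381 = -312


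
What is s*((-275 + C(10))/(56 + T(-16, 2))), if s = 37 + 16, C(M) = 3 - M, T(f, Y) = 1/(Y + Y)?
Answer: -19928/75 ≈ -265.71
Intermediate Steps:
T(f, Y) = 1/(2*Y)
s = 53
s*((-275 + C(10))/(56 + T(-16, 2))) = 53*((-275 + (3 - 1*10))/(56 + (½)/2)) = 53*((-275 + (3 - 10))/(56 + (½)*(½))) = 53*((-275 - 7)/(56 + ¼)) = 53*(-282/225/4) = 53*(-282*4/225) = 53*(-376/75) = -19928/75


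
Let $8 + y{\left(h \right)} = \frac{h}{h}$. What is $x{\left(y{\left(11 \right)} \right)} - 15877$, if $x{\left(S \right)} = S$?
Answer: $-15884$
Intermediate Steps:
$y{\left(h \right)} = -7$ ($y{\left(h \right)} = -8 + \frac{h}{h} = -8 + 1 = -7$)
$x{\left(y{\left(11 \right)} \right)} - 15877 = -7 - 15877 = -15884$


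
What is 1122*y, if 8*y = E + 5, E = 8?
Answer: 7293/4 ≈ 1823.3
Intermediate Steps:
y = 13/8 (y = (8 + 5)/8 = (⅛)*13 = 13/8 ≈ 1.6250)
1122*y = 1122*(13/8) = 7293/4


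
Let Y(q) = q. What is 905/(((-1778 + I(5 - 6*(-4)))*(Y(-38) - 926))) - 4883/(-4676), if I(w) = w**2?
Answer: 275930589/263980073 ≈ 1.0453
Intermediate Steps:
905/(((-1778 + I(5 - 6*(-4)))*(Y(-38) - 926))) - 4883/(-4676) = 905/(((-1778 + (5 - 6*(-4))**2)*(-38 - 926))) - 4883/(-4676) = 905/(((-1778 + (5 - 1*(-24))**2)*(-964))) - 4883*(-1/4676) = 905/(((-1778 + (5 + 24)**2)*(-964))) + 4883/4676 = 905/(((-1778 + 29**2)*(-964))) + 4883/4676 = 905/(((-1778 + 841)*(-964))) + 4883/4676 = 905/((-937*(-964))) + 4883/4676 = 905/903268 + 4883/4676 = 275930589/263980073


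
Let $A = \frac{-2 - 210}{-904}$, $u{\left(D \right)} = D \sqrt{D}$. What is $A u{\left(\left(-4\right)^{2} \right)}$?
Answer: $\frac{1696}{113} \approx 15.009$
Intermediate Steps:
$u{\left(D \right)} = D^{\frac{3}{2}}$
$A = \frac{53}{226}$ ($A = \left(-2 - 210\right) \left(- \frac{1}{904}\right) = \left(-212\right) \left(- \frac{1}{904}\right) = \frac{53}{226} \approx 0.23451$)
$A u{\left(\left(-4\right)^{2} \right)} = \frac{53 \left(\left(-4\right)^{2}\right)^{\frac{3}{2}}}{226} = \frac{53 \cdot 16^{\frac{3}{2}}}{226} = \frac{53}{226} \cdot 64 = \frac{1696}{113}$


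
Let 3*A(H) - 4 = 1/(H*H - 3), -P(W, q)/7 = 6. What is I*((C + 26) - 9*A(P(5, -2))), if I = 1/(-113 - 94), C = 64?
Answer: -45785/121509 ≈ -0.37680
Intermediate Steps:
P(W, q) = -42 (P(W, q) = -7*6 = -42)
I = -1/207 (I = 1/(-207) = -1/207 ≈ -0.0048309)
A(H) = 4/3 + 1/(3*(-3 + H**2)) (A(H) = 4/3 + 1/(3*(H*H - 3)) = 4/3 + 1/(3*(H**2 - 3)) = 4/3 + 1/(3*(-3 + H**2)))
I*((C + 26) - 9*A(P(5, -2))) = -((64 + 26) - 3*(-11 + 4*(-42)**2)/(-3 + (-42)**2))/207 = -(90 - 3*(-11 + 4*1764)/(-3 + 1764))/207 = -(90 - 3*(-11 + 7056)/1761)/207 = -(90 - 3*7045/1761)/207 = -(90 - 9*7045/5283)/207 = -(90 - 7045/587)/207 = -1/207*45785/587 = -45785/121509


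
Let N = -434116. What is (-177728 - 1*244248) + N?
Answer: -856092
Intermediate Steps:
(-177728 - 1*244248) + N = (-177728 - 1*244248) - 434116 = (-177728 - 244248) - 434116 = -421976 - 434116 = -856092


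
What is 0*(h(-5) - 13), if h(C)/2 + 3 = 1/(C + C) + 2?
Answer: 0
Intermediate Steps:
h(C) = -2 + 1/C (h(C) = -6 + 2*(1/(C + C) + 2) = -6 + 2*(1/(2*C) + 2) = -6 + 2*(2 + 1/(2*C)) = -6 + (4 + 1/C) = -2 + 1/C)
0*(h(-5) - 13) = 0*((-2 + 1/(-5)) - 13) = 0*((-2 - 1/5) - 13) = 0*(-11/5 - 13) = 0*(-76/5) = 0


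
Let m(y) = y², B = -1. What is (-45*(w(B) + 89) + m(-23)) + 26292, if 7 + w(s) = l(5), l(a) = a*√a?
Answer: 23131 - 225*√5 ≈ 22628.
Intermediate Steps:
l(a) = a^(3/2)
w(s) = -7 + 5*√5 (w(s) = -7 + 5^(3/2) = -7 + 5*√5)
(-45*(w(B) + 89) + m(-23)) + 26292 = (-45*((-7 + 5*√5) + 89) + (-23)²) + 26292 = (-45*(82 + 5*√5) + 529) + 26292 = ((-3690 - 225*√5) + 529) + 26292 = (-3161 - 225*√5) + 26292 = 23131 - 225*√5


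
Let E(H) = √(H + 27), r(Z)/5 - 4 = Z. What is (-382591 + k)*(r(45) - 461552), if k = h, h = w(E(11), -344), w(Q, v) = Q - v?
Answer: 176333216829 - 461307*√38 ≈ 1.7633e+11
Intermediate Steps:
r(Z) = 20 + 5*Z
E(H) = √(27 + H)
h = 344 + √38 (h = √(27 + 11) - 1*(-344) = √38 + 344 = 344 + √38 ≈ 350.16)
k = 344 + √38 ≈ 350.16
(-382591 + k)*(r(45) - 461552) = (-382591 + (344 + √38))*((20 + 5*45) - 461552) = (-382247 + √38)*((20 + 225) - 461552) = (-382247 + √38)*(245 - 461552) = (-382247 + √38)*(-461307) = 176333216829 - 461307*√38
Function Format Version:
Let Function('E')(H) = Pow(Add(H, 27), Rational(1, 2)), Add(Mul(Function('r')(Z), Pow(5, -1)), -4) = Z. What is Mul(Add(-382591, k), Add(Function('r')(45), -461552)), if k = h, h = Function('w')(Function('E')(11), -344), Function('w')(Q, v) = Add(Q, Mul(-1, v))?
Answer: Add(176333216829, Mul(-461307, Pow(38, Rational(1, 2)))) ≈ 1.7633e+11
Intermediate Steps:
Function('r')(Z) = Add(20, Mul(5, Z))
Function('E')(H) = Pow(Add(27, H), Rational(1, 2))
h = Add(344, Pow(38, Rational(1, 2))) (h = Add(Pow(Add(27, 11), Rational(1, 2)), Mul(-1, -344)) = Add(Pow(38, Rational(1, 2)), 344) = Add(344, Pow(38, Rational(1, 2))) ≈ 350.16)
k = Add(344, Pow(38, Rational(1, 2))) ≈ 350.16
Mul(Add(-382591, k), Add(Function('r')(45), -461552)) = Mul(Add(-382591, Add(344, Pow(38, Rational(1, 2)))), Add(Add(20, Mul(5, 45)), -461552)) = Mul(Add(-382247, Pow(38, Rational(1, 2))), Add(Add(20, 225), -461552)) = Mul(Add(-382247, Pow(38, Rational(1, 2))), Add(245, -461552)) = Mul(Add(-382247, Pow(38, Rational(1, 2))), -461307) = Add(176333216829, Mul(-461307, Pow(38, Rational(1, 2))))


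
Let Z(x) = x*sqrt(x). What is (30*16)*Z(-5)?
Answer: -2400*I*sqrt(5) ≈ -5366.6*I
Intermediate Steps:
Z(x) = x**(3/2)
(30*16)*Z(-5) = (30*16)*(-5)**(3/2) = 480*(-5*I*sqrt(5)) = -2400*I*sqrt(5)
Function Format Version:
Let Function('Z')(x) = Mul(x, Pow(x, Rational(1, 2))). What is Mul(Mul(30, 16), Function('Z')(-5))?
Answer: Mul(-2400, I, Pow(5, Rational(1, 2))) ≈ Mul(-5366.6, I)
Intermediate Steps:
Function('Z')(x) = Pow(x, Rational(3, 2))
Mul(Mul(30, 16), Function('Z')(-5)) = Mul(Mul(30, 16), Pow(-5, Rational(3, 2))) = Mul(480, Mul(-5, I, Pow(5, Rational(1, 2)))) = Mul(-2400, I, Pow(5, Rational(1, 2)))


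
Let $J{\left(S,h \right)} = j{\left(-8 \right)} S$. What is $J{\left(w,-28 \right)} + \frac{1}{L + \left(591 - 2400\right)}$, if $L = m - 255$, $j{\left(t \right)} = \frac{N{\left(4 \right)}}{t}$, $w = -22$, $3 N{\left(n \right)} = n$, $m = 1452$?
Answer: $\frac{2243}{612} \approx 3.665$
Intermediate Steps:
$N{\left(n \right)} = \frac{n}{3}$
$j{\left(t \right)} = \frac{4}{3 t}$ ($j{\left(t \right)} = \frac{\frac{1}{3} \cdot 4}{t} = \frac{4}{3 t}$)
$J{\left(S,h \right)} = - \frac{S}{6}$ ($J{\left(S,h \right)} = \frac{4}{3 \left(-8\right)} S = \frac{4}{3} \left(- \frac{1}{8}\right) S = - \frac{S}{6}$)
$L = 1197$ ($L = 1452 - 255 = 1197$)
$J{\left(w,-28 \right)} + \frac{1}{L + \left(591 - 2400\right)} = \left(- \frac{1}{6}\right) \left(-22\right) + \frac{1}{1197 + \left(591 - 2400\right)} = \frac{11}{3} + \frac{1}{1197 - 1809} = \frac{11}{3} + \frac{1}{-612} = \frac{11}{3} - \frac{1}{612} = \frac{2243}{612}$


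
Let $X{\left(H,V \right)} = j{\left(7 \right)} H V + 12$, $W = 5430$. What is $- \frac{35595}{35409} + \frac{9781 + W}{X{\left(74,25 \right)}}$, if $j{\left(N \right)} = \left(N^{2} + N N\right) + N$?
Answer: $- \frac{2125383197}{2292874386} \approx -0.92695$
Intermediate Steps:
$j{\left(N \right)} = N + 2 N^{2}$ ($j{\left(N \right)} = \left(N^{2} + N^{2}\right) + N = 2 N^{2} + N = N + 2 N^{2}$)
$X{\left(H,V \right)} = 12 + 105 H V$ ($X{\left(H,V \right)} = 7 \left(1 + 2 \cdot 7\right) H V + 12 = 7 \left(1 + 14\right) H V + 12 = 7 \cdot 15 H V + 12 = 105 H V + 12 = 12 + 105 H V$)
$- \frac{35595}{35409} + \frac{9781 + W}{X{\left(74,25 \right)}} = - \frac{35595}{35409} + \frac{9781 + 5430}{12 + 105 \cdot 74 \cdot 25} = \left(-35595\right) \frac{1}{35409} + \frac{15211}{12 + 194250} = - \frac{11865}{11803} + \frac{15211}{194262} = - \frac{2125383197}{2292874386}$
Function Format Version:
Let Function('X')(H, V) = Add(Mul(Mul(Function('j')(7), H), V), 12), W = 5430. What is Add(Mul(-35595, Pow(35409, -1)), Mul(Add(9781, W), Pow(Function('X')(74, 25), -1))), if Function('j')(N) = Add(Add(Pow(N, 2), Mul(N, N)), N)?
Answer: Rational(-2125383197, 2292874386) ≈ -0.92695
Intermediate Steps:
Function('j')(N) = Add(N, Mul(2, Pow(N, 2))) (Function('j')(N) = Add(Add(Pow(N, 2), Pow(N, 2)), N) = Add(Mul(2, Pow(N, 2)), N) = Add(N, Mul(2, Pow(N, 2))))
Function('X')(H, V) = Add(12, Mul(105, H, V)) (Function('X')(H, V) = Add(Mul(Mul(Mul(7, Add(1, Mul(2, 7))), H), V), 12) = Add(Mul(Mul(Mul(7, Add(1, 14)), H), V), 12) = Add(Mul(Mul(Mul(7, 15), H), V), 12) = Add(Mul(Mul(105, H), V), 12) = Add(Mul(105, H, V), 12) = Add(12, Mul(105, H, V)))
Add(Mul(-35595, Pow(35409, -1)), Mul(Add(9781, W), Pow(Function('X')(74, 25), -1))) = Add(Mul(-35595, Pow(35409, -1)), Mul(Add(9781, 5430), Pow(Add(12, Mul(105, 74, 25)), -1))) = Add(Mul(-35595, Rational(1, 35409)), Mul(15211, Pow(Add(12, 194250), -1))) = Add(Rational(-11865, 11803), Mul(15211, Pow(194262, -1))) = Add(Rational(-11865, 11803), Mul(15211, Rational(1, 194262))) = Add(Rational(-11865, 11803), Rational(15211, 194262)) = Rational(-2125383197, 2292874386)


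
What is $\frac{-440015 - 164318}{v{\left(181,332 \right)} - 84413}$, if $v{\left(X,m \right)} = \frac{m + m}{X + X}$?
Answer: $\frac{109384273}{15278421} \approx 7.1594$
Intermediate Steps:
$v{\left(X,m \right)} = \frac{m}{X}$ ($v{\left(X,m \right)} = \frac{2 m}{2 X} = 2 m \frac{1}{2 X} = \frac{m}{X}$)
$\frac{-440015 - 164318}{v{\left(181,332 \right)} - 84413} = \frac{-440015 - 164318}{\frac{332}{181} - 84413} = - \frac{604333}{332 \cdot \frac{1}{181} - 84413} = - \frac{604333}{\frac{332}{181} - 84413} = - \frac{604333}{- \frac{15278421}{181}} = \left(-604333\right) \left(- \frac{181}{15278421}\right) = \frac{109384273}{15278421}$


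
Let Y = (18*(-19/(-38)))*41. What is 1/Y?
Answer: 1/369 ≈ 0.0027100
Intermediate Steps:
Y = 369 (Y = (18*(-19*(-1/38)))*41 = (18*(1/2))*41 = 9*41 = 369)
1/Y = 1/369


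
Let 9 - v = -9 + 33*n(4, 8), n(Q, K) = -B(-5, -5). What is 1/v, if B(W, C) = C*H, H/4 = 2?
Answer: -1/1302 ≈ -0.00076805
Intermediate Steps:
H = 8 (H = 4*2 = 8)
B(W, C) = 8*C (B(W, C) = C*8 = 8*C)
n(Q, K) = 40 (n(Q, K) = -8*(-5) = -1*(-40) = 40)
v = -1302 (v = 9 - (-9 + 33*40) = 9 - (-9 + 1320) = 9 - 1*1311 = 9 - 1311 = -1302)
1/v = 1/(-1302) = -1/1302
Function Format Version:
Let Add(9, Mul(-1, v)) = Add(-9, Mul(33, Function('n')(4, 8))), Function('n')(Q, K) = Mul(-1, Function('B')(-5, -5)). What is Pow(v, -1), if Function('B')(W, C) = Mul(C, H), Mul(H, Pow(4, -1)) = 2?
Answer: Rational(-1, 1302) ≈ -0.00076805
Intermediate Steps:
H = 8 (H = Mul(4, 2) = 8)
Function('B')(W, C) = Mul(8, C) (Function('B')(W, C) = Mul(C, 8) = Mul(8, C))
Function('n')(Q, K) = 40 (Function('n')(Q, K) = Mul(-1, Mul(8, -5)) = Mul(-1, -40) = 40)
v = -1302 (v = Add(9, Mul(-1, Add(-9, Mul(33, 40)))) = Add(9, Mul(-1, Add(-9, 1320))) = Add(9, Mul(-1, 1311)) = Add(9, -1311) = -1302)
Pow(v, -1) = Pow(-1302, -1) = Rational(-1, 1302)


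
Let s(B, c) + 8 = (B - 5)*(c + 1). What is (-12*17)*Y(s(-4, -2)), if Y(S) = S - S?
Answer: 0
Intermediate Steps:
s(B, c) = -8 + (1 + c)*(-5 + B) (s(B, c) = -8 + (B - 5)*(c + 1) = -8 + (-5 + B)*(1 + c) = -8 + (1 + c)*(-5 + B))
Y(S) = 0
(-12*17)*Y(s(-4, -2)) = -12*17*0 = -204*0 = 0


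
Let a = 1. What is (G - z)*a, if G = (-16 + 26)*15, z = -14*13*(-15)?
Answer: -2580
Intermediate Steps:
z = 2730 (z = -182*(-15) = 2730)
G = 150 (G = 10*15 = 150)
(G - z)*a = (150 - 1*2730)*1 = (150 - 2730)*1 = -2580*1 = -2580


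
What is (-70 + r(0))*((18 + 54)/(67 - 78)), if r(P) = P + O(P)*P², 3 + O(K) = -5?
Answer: 5040/11 ≈ 458.18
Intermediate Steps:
O(K) = -8 (O(K) = -3 - 5 = -8)
r(P) = P - 8*P²
(-70 + r(0))*((18 + 54)/(67 - 78)) = (-70 + 0*(1 - 8*0))*((18 + 54)/(67 - 78)) = (-70 + 0*(1 + 0))*(72/(-11)) = (-70 + 0*1)*(72*(-1/11)) = (-70 + 0)*(-72/11) = -70*(-72/11) = 5040/11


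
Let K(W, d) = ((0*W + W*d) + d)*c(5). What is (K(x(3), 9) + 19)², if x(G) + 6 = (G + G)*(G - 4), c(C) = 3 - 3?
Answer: 361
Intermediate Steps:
c(C) = 0
x(G) = -6 + 2*G*(-4 + G) (x(G) = -6 + (G + G)*(G - 4) = -6 + (2*G)*(-4 + G) = -6 + 2*G*(-4 + G))
K(W, d) = 0 (K(W, d) = ((0*W + W*d) + d)*0 = ((0 + W*d) + d)*0 = (W*d + d)*0 = (d + W*d)*0 = 0)
(K(x(3), 9) + 19)² = (0 + 19)² = 19² = 361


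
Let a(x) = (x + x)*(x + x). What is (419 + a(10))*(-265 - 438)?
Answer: -575757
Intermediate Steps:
a(x) = 4*x² (a(x) = (2*x)*(2*x) = 4*x²)
(419 + a(10))*(-265 - 438) = (419 + 4*10²)*(-265 - 438) = (419 + 4*100)*(-703) = (419 + 400)*(-703) = 819*(-703) = -575757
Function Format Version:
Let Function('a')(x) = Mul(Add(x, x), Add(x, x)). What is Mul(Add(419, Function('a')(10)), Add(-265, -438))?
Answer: -575757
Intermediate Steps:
Function('a')(x) = Mul(4, Pow(x, 2)) (Function('a')(x) = Mul(Mul(2, x), Mul(2, x)) = Mul(4, Pow(x, 2)))
Mul(Add(419, Function('a')(10)), Add(-265, -438)) = Mul(Add(419, Mul(4, Pow(10, 2))), Add(-265, -438)) = Mul(Add(419, Mul(4, 100)), -703) = Mul(Add(419, 400), -703) = Mul(819, -703) = -575757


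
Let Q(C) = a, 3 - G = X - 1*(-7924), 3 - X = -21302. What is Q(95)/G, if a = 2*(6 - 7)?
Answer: 1/14613 ≈ 6.8432e-5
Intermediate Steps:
X = 21305 (X = 3 - 1*(-21302) = 3 + 21302 = 21305)
G = -29226 (G = 3 - (21305 - 1*(-7924)) = 3 - (21305 + 7924) = 3 - 1*29229 = 3 - 29229 = -29226)
a = -2 (a = 2*(-1) = -2)
Q(C) = -2
Q(95)/G = -2/(-29226) = -2*(-1/29226) = 1/14613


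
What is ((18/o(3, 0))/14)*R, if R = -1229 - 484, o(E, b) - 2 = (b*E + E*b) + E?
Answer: -15417/35 ≈ -440.49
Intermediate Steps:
o(E, b) = 2 + E + 2*E*b (o(E, b) = 2 + ((b*E + E*b) + E) = 2 + ((E*b + E*b) + E) = 2 + (2*E*b + E) = 2 + (E + 2*E*b) = 2 + E + 2*E*b)
R = -1713
((18/o(3, 0))/14)*R = ((18/(2 + 3 + 2*3*0))/14)*(-1713) = ((18/(2 + 3 + 0))*(1/14))*(-1713) = ((18/5)*(1/14))*(-1713) = (9/35)*(-1713) = -15417/35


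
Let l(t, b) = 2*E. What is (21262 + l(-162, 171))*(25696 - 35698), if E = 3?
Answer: -212722536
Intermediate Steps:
l(t, b) = 6 (l(t, b) = 2*3 = 6)
(21262 + l(-162, 171))*(25696 - 35698) = (21262 + 6)*(25696 - 35698) = 21268*(-10002) = -212722536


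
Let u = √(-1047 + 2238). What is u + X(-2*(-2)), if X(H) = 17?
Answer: 17 + √1191 ≈ 51.511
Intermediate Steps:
u = √1191 ≈ 34.511
u + X(-2*(-2)) = √1191 + 17 = 17 + √1191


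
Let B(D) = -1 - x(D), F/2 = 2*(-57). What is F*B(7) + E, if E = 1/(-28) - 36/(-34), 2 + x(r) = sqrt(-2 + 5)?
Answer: -108041/476 + 228*sqrt(3) ≈ 167.93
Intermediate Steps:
x(r) = -2 + sqrt(3) (x(r) = -2 + sqrt(-2 + 5) = -2 + sqrt(3))
F = -228 (F = 2*(2*(-57)) = 2*(-114) = -228)
B(D) = 1 - sqrt(3) (B(D) = -1 - (-2 + sqrt(3)) = -1 + (2 - sqrt(3)) = 1 - sqrt(3))
E = 487/476 (E = 1*(-1/28) - 36*(-1/34) = -1/28 + 18/17 = 487/476 ≈ 1.0231)
F*B(7) + E = -228*(1 - sqrt(3)) + 487/476 = (-228 + 228*sqrt(3)) + 487/476 = -108041/476 + 228*sqrt(3)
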